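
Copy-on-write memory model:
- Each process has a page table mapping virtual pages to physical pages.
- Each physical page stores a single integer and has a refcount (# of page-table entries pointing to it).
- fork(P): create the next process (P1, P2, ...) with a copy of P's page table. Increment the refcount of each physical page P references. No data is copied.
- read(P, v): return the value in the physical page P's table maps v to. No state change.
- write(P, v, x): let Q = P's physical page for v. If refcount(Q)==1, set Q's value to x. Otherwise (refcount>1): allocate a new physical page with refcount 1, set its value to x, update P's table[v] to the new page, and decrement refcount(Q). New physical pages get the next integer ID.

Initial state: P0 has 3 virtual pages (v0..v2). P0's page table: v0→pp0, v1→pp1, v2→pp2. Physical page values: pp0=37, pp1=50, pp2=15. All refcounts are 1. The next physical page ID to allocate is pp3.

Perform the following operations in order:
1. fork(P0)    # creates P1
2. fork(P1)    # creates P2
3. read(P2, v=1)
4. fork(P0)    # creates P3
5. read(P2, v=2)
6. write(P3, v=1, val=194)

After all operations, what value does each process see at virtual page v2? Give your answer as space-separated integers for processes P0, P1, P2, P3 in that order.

Answer: 15 15 15 15

Derivation:
Op 1: fork(P0) -> P1. 3 ppages; refcounts: pp0:2 pp1:2 pp2:2
Op 2: fork(P1) -> P2. 3 ppages; refcounts: pp0:3 pp1:3 pp2:3
Op 3: read(P2, v1) -> 50. No state change.
Op 4: fork(P0) -> P3. 3 ppages; refcounts: pp0:4 pp1:4 pp2:4
Op 5: read(P2, v2) -> 15. No state change.
Op 6: write(P3, v1, 194). refcount(pp1)=4>1 -> COPY to pp3. 4 ppages; refcounts: pp0:4 pp1:3 pp2:4 pp3:1
P0: v2 -> pp2 = 15
P1: v2 -> pp2 = 15
P2: v2 -> pp2 = 15
P3: v2 -> pp2 = 15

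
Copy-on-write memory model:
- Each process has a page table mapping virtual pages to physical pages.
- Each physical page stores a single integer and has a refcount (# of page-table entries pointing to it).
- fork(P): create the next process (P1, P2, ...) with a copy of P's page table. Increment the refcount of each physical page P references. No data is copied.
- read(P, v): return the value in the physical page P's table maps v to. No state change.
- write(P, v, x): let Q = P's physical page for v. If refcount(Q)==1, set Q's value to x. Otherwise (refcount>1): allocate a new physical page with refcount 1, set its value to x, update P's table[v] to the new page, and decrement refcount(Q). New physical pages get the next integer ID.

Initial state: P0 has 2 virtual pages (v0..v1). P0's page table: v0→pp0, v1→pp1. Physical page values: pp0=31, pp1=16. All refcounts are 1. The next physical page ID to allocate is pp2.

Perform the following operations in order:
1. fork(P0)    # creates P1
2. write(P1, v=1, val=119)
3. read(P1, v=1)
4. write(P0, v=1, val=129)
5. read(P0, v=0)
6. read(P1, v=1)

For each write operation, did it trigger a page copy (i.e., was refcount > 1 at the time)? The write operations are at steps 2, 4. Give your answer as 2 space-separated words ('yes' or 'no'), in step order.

Op 1: fork(P0) -> P1. 2 ppages; refcounts: pp0:2 pp1:2
Op 2: write(P1, v1, 119). refcount(pp1)=2>1 -> COPY to pp2. 3 ppages; refcounts: pp0:2 pp1:1 pp2:1
Op 3: read(P1, v1) -> 119. No state change.
Op 4: write(P0, v1, 129). refcount(pp1)=1 -> write in place. 3 ppages; refcounts: pp0:2 pp1:1 pp2:1
Op 5: read(P0, v0) -> 31. No state change.
Op 6: read(P1, v1) -> 119. No state change.

yes no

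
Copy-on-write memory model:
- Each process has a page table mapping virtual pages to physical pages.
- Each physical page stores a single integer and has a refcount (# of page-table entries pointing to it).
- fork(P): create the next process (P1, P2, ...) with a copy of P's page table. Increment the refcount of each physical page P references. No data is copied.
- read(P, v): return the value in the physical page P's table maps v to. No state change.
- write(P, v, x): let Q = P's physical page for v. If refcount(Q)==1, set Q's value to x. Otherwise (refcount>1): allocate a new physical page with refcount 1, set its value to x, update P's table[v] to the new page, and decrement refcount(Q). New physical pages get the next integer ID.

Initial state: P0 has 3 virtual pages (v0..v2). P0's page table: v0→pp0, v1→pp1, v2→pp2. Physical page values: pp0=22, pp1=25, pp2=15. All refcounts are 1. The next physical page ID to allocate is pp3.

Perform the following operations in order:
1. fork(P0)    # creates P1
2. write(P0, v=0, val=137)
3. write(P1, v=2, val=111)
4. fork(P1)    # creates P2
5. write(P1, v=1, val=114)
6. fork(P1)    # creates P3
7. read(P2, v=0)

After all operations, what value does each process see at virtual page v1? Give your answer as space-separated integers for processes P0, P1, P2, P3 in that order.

Op 1: fork(P0) -> P1. 3 ppages; refcounts: pp0:2 pp1:2 pp2:2
Op 2: write(P0, v0, 137). refcount(pp0)=2>1 -> COPY to pp3. 4 ppages; refcounts: pp0:1 pp1:2 pp2:2 pp3:1
Op 3: write(P1, v2, 111). refcount(pp2)=2>1 -> COPY to pp4. 5 ppages; refcounts: pp0:1 pp1:2 pp2:1 pp3:1 pp4:1
Op 4: fork(P1) -> P2. 5 ppages; refcounts: pp0:2 pp1:3 pp2:1 pp3:1 pp4:2
Op 5: write(P1, v1, 114). refcount(pp1)=3>1 -> COPY to pp5. 6 ppages; refcounts: pp0:2 pp1:2 pp2:1 pp3:1 pp4:2 pp5:1
Op 6: fork(P1) -> P3. 6 ppages; refcounts: pp0:3 pp1:2 pp2:1 pp3:1 pp4:3 pp5:2
Op 7: read(P2, v0) -> 22. No state change.
P0: v1 -> pp1 = 25
P1: v1 -> pp5 = 114
P2: v1 -> pp1 = 25
P3: v1 -> pp5 = 114

Answer: 25 114 25 114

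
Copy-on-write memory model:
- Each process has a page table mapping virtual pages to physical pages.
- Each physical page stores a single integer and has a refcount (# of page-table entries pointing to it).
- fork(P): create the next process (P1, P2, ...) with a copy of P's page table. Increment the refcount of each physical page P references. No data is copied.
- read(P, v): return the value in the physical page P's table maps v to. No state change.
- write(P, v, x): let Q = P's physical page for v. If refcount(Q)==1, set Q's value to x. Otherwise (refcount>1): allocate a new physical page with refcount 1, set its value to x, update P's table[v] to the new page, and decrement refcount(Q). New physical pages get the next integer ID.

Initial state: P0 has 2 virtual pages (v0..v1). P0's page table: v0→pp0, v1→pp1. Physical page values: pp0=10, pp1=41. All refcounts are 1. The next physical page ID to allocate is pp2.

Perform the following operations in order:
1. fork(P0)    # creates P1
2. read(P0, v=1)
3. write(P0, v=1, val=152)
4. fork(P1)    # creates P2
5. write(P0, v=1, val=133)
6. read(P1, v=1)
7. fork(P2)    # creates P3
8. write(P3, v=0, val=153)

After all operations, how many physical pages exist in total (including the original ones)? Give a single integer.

Op 1: fork(P0) -> P1. 2 ppages; refcounts: pp0:2 pp1:2
Op 2: read(P0, v1) -> 41. No state change.
Op 3: write(P0, v1, 152). refcount(pp1)=2>1 -> COPY to pp2. 3 ppages; refcounts: pp0:2 pp1:1 pp2:1
Op 4: fork(P1) -> P2. 3 ppages; refcounts: pp0:3 pp1:2 pp2:1
Op 5: write(P0, v1, 133). refcount(pp2)=1 -> write in place. 3 ppages; refcounts: pp0:3 pp1:2 pp2:1
Op 6: read(P1, v1) -> 41. No state change.
Op 7: fork(P2) -> P3. 3 ppages; refcounts: pp0:4 pp1:3 pp2:1
Op 8: write(P3, v0, 153). refcount(pp0)=4>1 -> COPY to pp3. 4 ppages; refcounts: pp0:3 pp1:3 pp2:1 pp3:1

Answer: 4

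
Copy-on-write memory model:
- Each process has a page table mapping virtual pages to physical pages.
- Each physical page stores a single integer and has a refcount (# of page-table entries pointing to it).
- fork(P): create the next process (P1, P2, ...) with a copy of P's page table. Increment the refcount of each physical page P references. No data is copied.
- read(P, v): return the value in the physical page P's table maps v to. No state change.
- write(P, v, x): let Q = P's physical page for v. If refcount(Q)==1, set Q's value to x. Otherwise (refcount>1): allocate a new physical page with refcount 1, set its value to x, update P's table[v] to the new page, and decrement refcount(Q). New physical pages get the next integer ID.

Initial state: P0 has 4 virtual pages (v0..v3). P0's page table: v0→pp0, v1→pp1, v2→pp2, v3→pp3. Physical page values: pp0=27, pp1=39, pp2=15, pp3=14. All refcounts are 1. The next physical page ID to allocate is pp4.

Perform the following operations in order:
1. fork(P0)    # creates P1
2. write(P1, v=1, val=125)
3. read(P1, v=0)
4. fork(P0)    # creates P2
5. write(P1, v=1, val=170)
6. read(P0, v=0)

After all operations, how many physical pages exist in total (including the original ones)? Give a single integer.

Answer: 5

Derivation:
Op 1: fork(P0) -> P1. 4 ppages; refcounts: pp0:2 pp1:2 pp2:2 pp3:2
Op 2: write(P1, v1, 125). refcount(pp1)=2>1 -> COPY to pp4. 5 ppages; refcounts: pp0:2 pp1:1 pp2:2 pp3:2 pp4:1
Op 3: read(P1, v0) -> 27. No state change.
Op 4: fork(P0) -> P2. 5 ppages; refcounts: pp0:3 pp1:2 pp2:3 pp3:3 pp4:1
Op 5: write(P1, v1, 170). refcount(pp4)=1 -> write in place. 5 ppages; refcounts: pp0:3 pp1:2 pp2:3 pp3:3 pp4:1
Op 6: read(P0, v0) -> 27. No state change.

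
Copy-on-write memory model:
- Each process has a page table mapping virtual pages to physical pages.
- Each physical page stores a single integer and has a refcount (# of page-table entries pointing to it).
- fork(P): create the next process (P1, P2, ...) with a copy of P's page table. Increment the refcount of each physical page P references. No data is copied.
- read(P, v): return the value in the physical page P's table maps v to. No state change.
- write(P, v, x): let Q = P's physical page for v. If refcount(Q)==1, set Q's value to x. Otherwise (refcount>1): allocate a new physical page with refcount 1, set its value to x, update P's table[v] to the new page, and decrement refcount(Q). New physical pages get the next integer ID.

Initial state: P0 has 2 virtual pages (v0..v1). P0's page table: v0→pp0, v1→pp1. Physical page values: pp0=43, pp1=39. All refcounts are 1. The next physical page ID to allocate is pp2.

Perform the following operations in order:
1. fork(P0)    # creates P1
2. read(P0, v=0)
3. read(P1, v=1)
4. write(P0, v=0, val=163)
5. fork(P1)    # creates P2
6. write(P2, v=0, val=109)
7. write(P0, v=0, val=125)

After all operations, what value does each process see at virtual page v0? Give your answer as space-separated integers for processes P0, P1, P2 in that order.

Op 1: fork(P0) -> P1. 2 ppages; refcounts: pp0:2 pp1:2
Op 2: read(P0, v0) -> 43. No state change.
Op 3: read(P1, v1) -> 39. No state change.
Op 4: write(P0, v0, 163). refcount(pp0)=2>1 -> COPY to pp2. 3 ppages; refcounts: pp0:1 pp1:2 pp2:1
Op 5: fork(P1) -> P2. 3 ppages; refcounts: pp0:2 pp1:3 pp2:1
Op 6: write(P2, v0, 109). refcount(pp0)=2>1 -> COPY to pp3. 4 ppages; refcounts: pp0:1 pp1:3 pp2:1 pp3:1
Op 7: write(P0, v0, 125). refcount(pp2)=1 -> write in place. 4 ppages; refcounts: pp0:1 pp1:3 pp2:1 pp3:1
P0: v0 -> pp2 = 125
P1: v0 -> pp0 = 43
P2: v0 -> pp3 = 109

Answer: 125 43 109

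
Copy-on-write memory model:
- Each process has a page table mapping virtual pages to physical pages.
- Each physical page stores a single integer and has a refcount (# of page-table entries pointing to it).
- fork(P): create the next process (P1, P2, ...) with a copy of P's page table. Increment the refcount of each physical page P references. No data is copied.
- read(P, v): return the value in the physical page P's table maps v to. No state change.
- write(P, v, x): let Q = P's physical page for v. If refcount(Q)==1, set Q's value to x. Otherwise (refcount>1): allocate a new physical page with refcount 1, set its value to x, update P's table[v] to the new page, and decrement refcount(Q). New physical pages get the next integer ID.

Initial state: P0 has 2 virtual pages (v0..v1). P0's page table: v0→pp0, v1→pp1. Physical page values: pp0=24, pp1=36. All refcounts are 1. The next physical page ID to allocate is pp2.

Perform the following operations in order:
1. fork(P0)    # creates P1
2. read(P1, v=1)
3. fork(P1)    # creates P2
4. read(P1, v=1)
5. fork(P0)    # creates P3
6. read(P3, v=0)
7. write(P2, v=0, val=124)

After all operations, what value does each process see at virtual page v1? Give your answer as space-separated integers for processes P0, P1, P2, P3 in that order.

Answer: 36 36 36 36

Derivation:
Op 1: fork(P0) -> P1. 2 ppages; refcounts: pp0:2 pp1:2
Op 2: read(P1, v1) -> 36. No state change.
Op 3: fork(P1) -> P2. 2 ppages; refcounts: pp0:3 pp1:3
Op 4: read(P1, v1) -> 36. No state change.
Op 5: fork(P0) -> P3. 2 ppages; refcounts: pp0:4 pp1:4
Op 6: read(P3, v0) -> 24. No state change.
Op 7: write(P2, v0, 124). refcount(pp0)=4>1 -> COPY to pp2. 3 ppages; refcounts: pp0:3 pp1:4 pp2:1
P0: v1 -> pp1 = 36
P1: v1 -> pp1 = 36
P2: v1 -> pp1 = 36
P3: v1 -> pp1 = 36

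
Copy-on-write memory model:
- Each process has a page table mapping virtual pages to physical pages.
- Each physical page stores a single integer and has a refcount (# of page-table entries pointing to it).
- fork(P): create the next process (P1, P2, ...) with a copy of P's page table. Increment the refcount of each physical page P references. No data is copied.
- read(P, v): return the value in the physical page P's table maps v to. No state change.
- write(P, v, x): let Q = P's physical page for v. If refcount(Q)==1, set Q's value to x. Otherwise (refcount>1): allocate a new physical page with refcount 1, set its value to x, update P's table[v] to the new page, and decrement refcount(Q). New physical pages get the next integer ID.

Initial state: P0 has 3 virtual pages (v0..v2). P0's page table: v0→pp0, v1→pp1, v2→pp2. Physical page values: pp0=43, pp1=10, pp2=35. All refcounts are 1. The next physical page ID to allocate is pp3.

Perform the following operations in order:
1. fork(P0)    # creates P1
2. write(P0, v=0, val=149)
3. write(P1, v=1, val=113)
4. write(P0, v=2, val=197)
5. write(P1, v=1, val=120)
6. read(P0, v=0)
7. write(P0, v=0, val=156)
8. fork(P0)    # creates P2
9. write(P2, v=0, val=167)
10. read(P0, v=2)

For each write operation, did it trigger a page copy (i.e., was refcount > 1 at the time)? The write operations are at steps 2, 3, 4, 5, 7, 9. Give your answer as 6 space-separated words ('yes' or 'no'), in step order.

Op 1: fork(P0) -> P1. 3 ppages; refcounts: pp0:2 pp1:2 pp2:2
Op 2: write(P0, v0, 149). refcount(pp0)=2>1 -> COPY to pp3. 4 ppages; refcounts: pp0:1 pp1:2 pp2:2 pp3:1
Op 3: write(P1, v1, 113). refcount(pp1)=2>1 -> COPY to pp4. 5 ppages; refcounts: pp0:1 pp1:1 pp2:2 pp3:1 pp4:1
Op 4: write(P0, v2, 197). refcount(pp2)=2>1 -> COPY to pp5. 6 ppages; refcounts: pp0:1 pp1:1 pp2:1 pp3:1 pp4:1 pp5:1
Op 5: write(P1, v1, 120). refcount(pp4)=1 -> write in place. 6 ppages; refcounts: pp0:1 pp1:1 pp2:1 pp3:1 pp4:1 pp5:1
Op 6: read(P0, v0) -> 149. No state change.
Op 7: write(P0, v0, 156). refcount(pp3)=1 -> write in place. 6 ppages; refcounts: pp0:1 pp1:1 pp2:1 pp3:1 pp4:1 pp5:1
Op 8: fork(P0) -> P2. 6 ppages; refcounts: pp0:1 pp1:2 pp2:1 pp3:2 pp4:1 pp5:2
Op 9: write(P2, v0, 167). refcount(pp3)=2>1 -> COPY to pp6. 7 ppages; refcounts: pp0:1 pp1:2 pp2:1 pp3:1 pp4:1 pp5:2 pp6:1
Op 10: read(P0, v2) -> 197. No state change.

yes yes yes no no yes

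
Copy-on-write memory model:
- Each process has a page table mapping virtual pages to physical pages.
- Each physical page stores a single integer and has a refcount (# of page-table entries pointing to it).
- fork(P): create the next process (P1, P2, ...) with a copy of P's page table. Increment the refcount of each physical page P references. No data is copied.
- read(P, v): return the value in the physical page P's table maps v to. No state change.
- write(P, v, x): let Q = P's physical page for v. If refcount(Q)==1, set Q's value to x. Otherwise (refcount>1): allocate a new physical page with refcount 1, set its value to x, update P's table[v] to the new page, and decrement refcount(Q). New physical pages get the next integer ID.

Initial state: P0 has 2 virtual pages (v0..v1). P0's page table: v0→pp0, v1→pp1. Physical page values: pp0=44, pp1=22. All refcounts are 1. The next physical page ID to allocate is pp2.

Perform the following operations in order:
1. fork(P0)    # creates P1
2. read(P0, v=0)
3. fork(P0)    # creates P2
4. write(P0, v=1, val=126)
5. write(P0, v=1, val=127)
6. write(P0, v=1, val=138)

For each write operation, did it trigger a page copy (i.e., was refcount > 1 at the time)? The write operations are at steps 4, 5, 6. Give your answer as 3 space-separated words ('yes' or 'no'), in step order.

Op 1: fork(P0) -> P1. 2 ppages; refcounts: pp0:2 pp1:2
Op 2: read(P0, v0) -> 44. No state change.
Op 3: fork(P0) -> P2. 2 ppages; refcounts: pp0:3 pp1:3
Op 4: write(P0, v1, 126). refcount(pp1)=3>1 -> COPY to pp2. 3 ppages; refcounts: pp0:3 pp1:2 pp2:1
Op 5: write(P0, v1, 127). refcount(pp2)=1 -> write in place. 3 ppages; refcounts: pp0:3 pp1:2 pp2:1
Op 6: write(P0, v1, 138). refcount(pp2)=1 -> write in place. 3 ppages; refcounts: pp0:3 pp1:2 pp2:1

yes no no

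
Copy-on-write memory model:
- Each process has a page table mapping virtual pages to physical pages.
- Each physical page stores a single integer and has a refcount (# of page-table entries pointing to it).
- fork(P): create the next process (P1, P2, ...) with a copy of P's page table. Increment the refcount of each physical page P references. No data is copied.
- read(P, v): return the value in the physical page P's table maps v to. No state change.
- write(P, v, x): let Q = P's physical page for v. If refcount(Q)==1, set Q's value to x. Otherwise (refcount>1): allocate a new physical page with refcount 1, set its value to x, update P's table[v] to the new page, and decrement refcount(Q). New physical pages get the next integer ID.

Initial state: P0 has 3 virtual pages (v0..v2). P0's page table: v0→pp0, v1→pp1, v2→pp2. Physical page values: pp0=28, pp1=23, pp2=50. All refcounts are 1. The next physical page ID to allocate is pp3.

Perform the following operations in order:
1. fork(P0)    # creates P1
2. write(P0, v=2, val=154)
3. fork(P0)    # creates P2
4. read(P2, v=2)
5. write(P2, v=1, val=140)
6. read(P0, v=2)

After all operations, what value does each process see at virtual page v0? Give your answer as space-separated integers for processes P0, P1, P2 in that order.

Op 1: fork(P0) -> P1. 3 ppages; refcounts: pp0:2 pp1:2 pp2:2
Op 2: write(P0, v2, 154). refcount(pp2)=2>1 -> COPY to pp3. 4 ppages; refcounts: pp0:2 pp1:2 pp2:1 pp3:1
Op 3: fork(P0) -> P2. 4 ppages; refcounts: pp0:3 pp1:3 pp2:1 pp3:2
Op 4: read(P2, v2) -> 154. No state change.
Op 5: write(P2, v1, 140). refcount(pp1)=3>1 -> COPY to pp4. 5 ppages; refcounts: pp0:3 pp1:2 pp2:1 pp3:2 pp4:1
Op 6: read(P0, v2) -> 154. No state change.
P0: v0 -> pp0 = 28
P1: v0 -> pp0 = 28
P2: v0 -> pp0 = 28

Answer: 28 28 28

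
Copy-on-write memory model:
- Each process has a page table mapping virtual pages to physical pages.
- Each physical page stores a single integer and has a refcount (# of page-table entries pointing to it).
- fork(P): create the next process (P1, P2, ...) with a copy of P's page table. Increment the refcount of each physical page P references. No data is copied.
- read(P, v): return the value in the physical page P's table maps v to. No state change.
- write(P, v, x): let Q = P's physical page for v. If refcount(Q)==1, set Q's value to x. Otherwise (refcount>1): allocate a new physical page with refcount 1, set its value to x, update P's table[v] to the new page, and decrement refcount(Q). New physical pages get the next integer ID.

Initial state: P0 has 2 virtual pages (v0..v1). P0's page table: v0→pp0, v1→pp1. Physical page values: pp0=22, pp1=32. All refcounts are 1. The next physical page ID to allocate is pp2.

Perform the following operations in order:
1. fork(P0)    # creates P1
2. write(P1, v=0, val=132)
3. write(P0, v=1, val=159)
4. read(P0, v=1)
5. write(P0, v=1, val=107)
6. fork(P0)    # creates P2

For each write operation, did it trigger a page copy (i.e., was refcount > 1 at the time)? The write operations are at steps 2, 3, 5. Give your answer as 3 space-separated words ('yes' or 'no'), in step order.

Op 1: fork(P0) -> P1. 2 ppages; refcounts: pp0:2 pp1:2
Op 2: write(P1, v0, 132). refcount(pp0)=2>1 -> COPY to pp2. 3 ppages; refcounts: pp0:1 pp1:2 pp2:1
Op 3: write(P0, v1, 159). refcount(pp1)=2>1 -> COPY to pp3. 4 ppages; refcounts: pp0:1 pp1:1 pp2:1 pp3:1
Op 4: read(P0, v1) -> 159. No state change.
Op 5: write(P0, v1, 107). refcount(pp3)=1 -> write in place. 4 ppages; refcounts: pp0:1 pp1:1 pp2:1 pp3:1
Op 6: fork(P0) -> P2. 4 ppages; refcounts: pp0:2 pp1:1 pp2:1 pp3:2

yes yes no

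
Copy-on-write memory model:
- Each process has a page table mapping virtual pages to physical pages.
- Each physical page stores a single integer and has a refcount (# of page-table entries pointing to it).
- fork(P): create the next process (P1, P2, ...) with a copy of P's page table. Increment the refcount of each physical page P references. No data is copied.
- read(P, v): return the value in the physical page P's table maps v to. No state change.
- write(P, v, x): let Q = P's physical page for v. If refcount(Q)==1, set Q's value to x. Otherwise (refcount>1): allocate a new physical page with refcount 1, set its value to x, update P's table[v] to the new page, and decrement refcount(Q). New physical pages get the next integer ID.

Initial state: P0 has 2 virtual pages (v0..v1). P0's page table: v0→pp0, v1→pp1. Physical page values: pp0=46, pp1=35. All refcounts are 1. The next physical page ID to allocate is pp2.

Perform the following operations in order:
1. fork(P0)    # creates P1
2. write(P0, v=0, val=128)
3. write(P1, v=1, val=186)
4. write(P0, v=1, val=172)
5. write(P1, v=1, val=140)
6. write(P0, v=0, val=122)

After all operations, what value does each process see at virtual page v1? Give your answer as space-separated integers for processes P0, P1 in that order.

Answer: 172 140

Derivation:
Op 1: fork(P0) -> P1. 2 ppages; refcounts: pp0:2 pp1:2
Op 2: write(P0, v0, 128). refcount(pp0)=2>1 -> COPY to pp2. 3 ppages; refcounts: pp0:1 pp1:2 pp2:1
Op 3: write(P1, v1, 186). refcount(pp1)=2>1 -> COPY to pp3. 4 ppages; refcounts: pp0:1 pp1:1 pp2:1 pp3:1
Op 4: write(P0, v1, 172). refcount(pp1)=1 -> write in place. 4 ppages; refcounts: pp0:1 pp1:1 pp2:1 pp3:1
Op 5: write(P1, v1, 140). refcount(pp3)=1 -> write in place. 4 ppages; refcounts: pp0:1 pp1:1 pp2:1 pp3:1
Op 6: write(P0, v0, 122). refcount(pp2)=1 -> write in place. 4 ppages; refcounts: pp0:1 pp1:1 pp2:1 pp3:1
P0: v1 -> pp1 = 172
P1: v1 -> pp3 = 140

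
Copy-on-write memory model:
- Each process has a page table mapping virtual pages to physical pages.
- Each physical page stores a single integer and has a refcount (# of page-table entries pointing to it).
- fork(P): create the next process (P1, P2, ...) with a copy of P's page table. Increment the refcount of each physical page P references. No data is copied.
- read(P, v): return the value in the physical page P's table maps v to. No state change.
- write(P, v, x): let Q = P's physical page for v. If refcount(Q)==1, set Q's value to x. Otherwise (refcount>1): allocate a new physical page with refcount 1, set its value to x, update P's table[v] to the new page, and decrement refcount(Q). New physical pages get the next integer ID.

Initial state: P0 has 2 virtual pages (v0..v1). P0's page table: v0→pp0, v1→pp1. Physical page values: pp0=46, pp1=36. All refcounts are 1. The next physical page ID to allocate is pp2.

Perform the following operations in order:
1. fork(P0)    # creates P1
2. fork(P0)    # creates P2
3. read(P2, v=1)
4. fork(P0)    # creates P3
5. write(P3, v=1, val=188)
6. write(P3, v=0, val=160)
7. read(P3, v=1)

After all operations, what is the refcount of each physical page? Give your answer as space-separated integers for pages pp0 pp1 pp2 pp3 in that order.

Answer: 3 3 1 1

Derivation:
Op 1: fork(P0) -> P1. 2 ppages; refcounts: pp0:2 pp1:2
Op 2: fork(P0) -> P2. 2 ppages; refcounts: pp0:3 pp1:3
Op 3: read(P2, v1) -> 36. No state change.
Op 4: fork(P0) -> P3. 2 ppages; refcounts: pp0:4 pp1:4
Op 5: write(P3, v1, 188). refcount(pp1)=4>1 -> COPY to pp2. 3 ppages; refcounts: pp0:4 pp1:3 pp2:1
Op 6: write(P3, v0, 160). refcount(pp0)=4>1 -> COPY to pp3. 4 ppages; refcounts: pp0:3 pp1:3 pp2:1 pp3:1
Op 7: read(P3, v1) -> 188. No state change.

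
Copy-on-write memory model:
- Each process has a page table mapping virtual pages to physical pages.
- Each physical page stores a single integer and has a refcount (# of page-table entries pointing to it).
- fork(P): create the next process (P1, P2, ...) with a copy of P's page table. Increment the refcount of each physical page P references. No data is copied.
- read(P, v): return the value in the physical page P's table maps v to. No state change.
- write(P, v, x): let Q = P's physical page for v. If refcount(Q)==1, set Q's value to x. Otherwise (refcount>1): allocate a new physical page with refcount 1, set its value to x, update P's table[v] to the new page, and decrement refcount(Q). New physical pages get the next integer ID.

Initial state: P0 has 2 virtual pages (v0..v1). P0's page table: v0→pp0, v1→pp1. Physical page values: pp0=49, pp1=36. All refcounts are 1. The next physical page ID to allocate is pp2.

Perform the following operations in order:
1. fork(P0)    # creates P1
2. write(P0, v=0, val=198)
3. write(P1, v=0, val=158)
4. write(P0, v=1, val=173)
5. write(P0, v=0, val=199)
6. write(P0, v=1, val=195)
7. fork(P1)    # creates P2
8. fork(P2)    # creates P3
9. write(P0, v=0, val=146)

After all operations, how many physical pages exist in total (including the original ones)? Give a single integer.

Op 1: fork(P0) -> P1. 2 ppages; refcounts: pp0:2 pp1:2
Op 2: write(P0, v0, 198). refcount(pp0)=2>1 -> COPY to pp2. 3 ppages; refcounts: pp0:1 pp1:2 pp2:1
Op 3: write(P1, v0, 158). refcount(pp0)=1 -> write in place. 3 ppages; refcounts: pp0:1 pp1:2 pp2:1
Op 4: write(P0, v1, 173). refcount(pp1)=2>1 -> COPY to pp3. 4 ppages; refcounts: pp0:1 pp1:1 pp2:1 pp3:1
Op 5: write(P0, v0, 199). refcount(pp2)=1 -> write in place. 4 ppages; refcounts: pp0:1 pp1:1 pp2:1 pp3:1
Op 6: write(P0, v1, 195). refcount(pp3)=1 -> write in place. 4 ppages; refcounts: pp0:1 pp1:1 pp2:1 pp3:1
Op 7: fork(P1) -> P2. 4 ppages; refcounts: pp0:2 pp1:2 pp2:1 pp3:1
Op 8: fork(P2) -> P3. 4 ppages; refcounts: pp0:3 pp1:3 pp2:1 pp3:1
Op 9: write(P0, v0, 146). refcount(pp2)=1 -> write in place. 4 ppages; refcounts: pp0:3 pp1:3 pp2:1 pp3:1

Answer: 4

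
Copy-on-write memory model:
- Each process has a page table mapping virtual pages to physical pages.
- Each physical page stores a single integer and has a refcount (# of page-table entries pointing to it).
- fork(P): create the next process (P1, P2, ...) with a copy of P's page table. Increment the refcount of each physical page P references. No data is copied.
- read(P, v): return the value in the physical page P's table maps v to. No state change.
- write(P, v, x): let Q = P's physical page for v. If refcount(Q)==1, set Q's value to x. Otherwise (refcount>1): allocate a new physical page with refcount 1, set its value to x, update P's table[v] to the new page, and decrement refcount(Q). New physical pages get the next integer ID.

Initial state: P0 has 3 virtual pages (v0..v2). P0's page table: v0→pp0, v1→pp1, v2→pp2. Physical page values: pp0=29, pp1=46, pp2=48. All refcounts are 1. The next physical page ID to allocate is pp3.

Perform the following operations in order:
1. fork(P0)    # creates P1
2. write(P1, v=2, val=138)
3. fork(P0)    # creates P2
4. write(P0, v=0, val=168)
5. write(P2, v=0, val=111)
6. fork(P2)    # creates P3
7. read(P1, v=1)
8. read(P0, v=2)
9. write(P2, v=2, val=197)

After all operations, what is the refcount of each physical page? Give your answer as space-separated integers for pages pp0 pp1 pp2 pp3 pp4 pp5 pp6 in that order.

Op 1: fork(P0) -> P1. 3 ppages; refcounts: pp0:2 pp1:2 pp2:2
Op 2: write(P1, v2, 138). refcount(pp2)=2>1 -> COPY to pp3. 4 ppages; refcounts: pp0:2 pp1:2 pp2:1 pp3:1
Op 3: fork(P0) -> P2. 4 ppages; refcounts: pp0:3 pp1:3 pp2:2 pp3:1
Op 4: write(P0, v0, 168). refcount(pp0)=3>1 -> COPY to pp4. 5 ppages; refcounts: pp0:2 pp1:3 pp2:2 pp3:1 pp4:1
Op 5: write(P2, v0, 111). refcount(pp0)=2>1 -> COPY to pp5. 6 ppages; refcounts: pp0:1 pp1:3 pp2:2 pp3:1 pp4:1 pp5:1
Op 6: fork(P2) -> P3. 6 ppages; refcounts: pp0:1 pp1:4 pp2:3 pp3:1 pp4:1 pp5:2
Op 7: read(P1, v1) -> 46. No state change.
Op 8: read(P0, v2) -> 48. No state change.
Op 9: write(P2, v2, 197). refcount(pp2)=3>1 -> COPY to pp6. 7 ppages; refcounts: pp0:1 pp1:4 pp2:2 pp3:1 pp4:1 pp5:2 pp6:1

Answer: 1 4 2 1 1 2 1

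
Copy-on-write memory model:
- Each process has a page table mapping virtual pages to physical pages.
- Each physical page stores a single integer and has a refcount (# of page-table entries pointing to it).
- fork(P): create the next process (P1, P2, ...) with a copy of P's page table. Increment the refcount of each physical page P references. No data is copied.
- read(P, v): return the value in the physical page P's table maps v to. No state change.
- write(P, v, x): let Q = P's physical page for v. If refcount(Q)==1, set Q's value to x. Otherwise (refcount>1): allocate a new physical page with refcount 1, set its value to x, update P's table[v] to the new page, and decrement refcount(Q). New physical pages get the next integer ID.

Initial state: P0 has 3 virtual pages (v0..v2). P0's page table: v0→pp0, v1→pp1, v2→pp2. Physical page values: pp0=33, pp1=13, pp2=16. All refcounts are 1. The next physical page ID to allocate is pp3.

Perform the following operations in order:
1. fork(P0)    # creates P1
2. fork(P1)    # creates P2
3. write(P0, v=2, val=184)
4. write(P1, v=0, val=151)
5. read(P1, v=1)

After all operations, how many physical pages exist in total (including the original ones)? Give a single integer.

Op 1: fork(P0) -> P1. 3 ppages; refcounts: pp0:2 pp1:2 pp2:2
Op 2: fork(P1) -> P2. 3 ppages; refcounts: pp0:3 pp1:3 pp2:3
Op 3: write(P0, v2, 184). refcount(pp2)=3>1 -> COPY to pp3. 4 ppages; refcounts: pp0:3 pp1:3 pp2:2 pp3:1
Op 4: write(P1, v0, 151). refcount(pp0)=3>1 -> COPY to pp4. 5 ppages; refcounts: pp0:2 pp1:3 pp2:2 pp3:1 pp4:1
Op 5: read(P1, v1) -> 13. No state change.

Answer: 5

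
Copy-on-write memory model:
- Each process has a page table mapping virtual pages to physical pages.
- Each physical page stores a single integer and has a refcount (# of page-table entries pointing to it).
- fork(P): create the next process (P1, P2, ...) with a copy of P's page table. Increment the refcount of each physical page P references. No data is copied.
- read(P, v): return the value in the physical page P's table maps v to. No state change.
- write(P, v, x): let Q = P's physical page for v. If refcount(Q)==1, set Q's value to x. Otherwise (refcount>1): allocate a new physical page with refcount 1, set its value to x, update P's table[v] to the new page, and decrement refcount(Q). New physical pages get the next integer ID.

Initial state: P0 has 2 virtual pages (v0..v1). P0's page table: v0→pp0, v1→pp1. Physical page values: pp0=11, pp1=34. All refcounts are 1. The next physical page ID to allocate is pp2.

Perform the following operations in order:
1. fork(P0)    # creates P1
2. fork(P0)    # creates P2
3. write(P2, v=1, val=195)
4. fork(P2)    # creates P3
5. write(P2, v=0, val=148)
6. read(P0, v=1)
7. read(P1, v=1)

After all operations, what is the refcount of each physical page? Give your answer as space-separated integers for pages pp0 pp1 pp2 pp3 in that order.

Op 1: fork(P0) -> P1. 2 ppages; refcounts: pp0:2 pp1:2
Op 2: fork(P0) -> P2. 2 ppages; refcounts: pp0:3 pp1:3
Op 3: write(P2, v1, 195). refcount(pp1)=3>1 -> COPY to pp2. 3 ppages; refcounts: pp0:3 pp1:2 pp2:1
Op 4: fork(P2) -> P3. 3 ppages; refcounts: pp0:4 pp1:2 pp2:2
Op 5: write(P2, v0, 148). refcount(pp0)=4>1 -> COPY to pp3. 4 ppages; refcounts: pp0:3 pp1:2 pp2:2 pp3:1
Op 6: read(P0, v1) -> 34. No state change.
Op 7: read(P1, v1) -> 34. No state change.

Answer: 3 2 2 1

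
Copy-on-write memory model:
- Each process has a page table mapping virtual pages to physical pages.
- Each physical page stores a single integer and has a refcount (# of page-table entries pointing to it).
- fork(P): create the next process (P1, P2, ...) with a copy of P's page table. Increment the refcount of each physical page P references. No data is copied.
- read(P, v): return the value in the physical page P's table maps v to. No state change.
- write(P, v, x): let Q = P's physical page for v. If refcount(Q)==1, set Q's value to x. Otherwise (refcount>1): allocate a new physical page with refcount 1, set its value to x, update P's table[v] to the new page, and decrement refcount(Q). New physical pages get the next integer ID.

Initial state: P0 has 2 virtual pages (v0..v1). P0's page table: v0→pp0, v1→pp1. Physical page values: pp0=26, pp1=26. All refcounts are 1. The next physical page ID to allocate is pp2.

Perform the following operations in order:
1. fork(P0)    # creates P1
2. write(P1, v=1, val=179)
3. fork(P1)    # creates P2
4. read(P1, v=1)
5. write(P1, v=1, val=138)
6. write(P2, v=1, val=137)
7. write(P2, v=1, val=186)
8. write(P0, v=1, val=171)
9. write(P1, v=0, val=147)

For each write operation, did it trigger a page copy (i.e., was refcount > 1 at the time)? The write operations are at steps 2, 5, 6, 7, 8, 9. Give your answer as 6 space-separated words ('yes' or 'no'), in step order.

Op 1: fork(P0) -> P1. 2 ppages; refcounts: pp0:2 pp1:2
Op 2: write(P1, v1, 179). refcount(pp1)=2>1 -> COPY to pp2. 3 ppages; refcounts: pp0:2 pp1:1 pp2:1
Op 3: fork(P1) -> P2. 3 ppages; refcounts: pp0:3 pp1:1 pp2:2
Op 4: read(P1, v1) -> 179. No state change.
Op 5: write(P1, v1, 138). refcount(pp2)=2>1 -> COPY to pp3. 4 ppages; refcounts: pp0:3 pp1:1 pp2:1 pp3:1
Op 6: write(P2, v1, 137). refcount(pp2)=1 -> write in place. 4 ppages; refcounts: pp0:3 pp1:1 pp2:1 pp3:1
Op 7: write(P2, v1, 186). refcount(pp2)=1 -> write in place. 4 ppages; refcounts: pp0:3 pp1:1 pp2:1 pp3:1
Op 8: write(P0, v1, 171). refcount(pp1)=1 -> write in place. 4 ppages; refcounts: pp0:3 pp1:1 pp2:1 pp3:1
Op 9: write(P1, v0, 147). refcount(pp0)=3>1 -> COPY to pp4. 5 ppages; refcounts: pp0:2 pp1:1 pp2:1 pp3:1 pp4:1

yes yes no no no yes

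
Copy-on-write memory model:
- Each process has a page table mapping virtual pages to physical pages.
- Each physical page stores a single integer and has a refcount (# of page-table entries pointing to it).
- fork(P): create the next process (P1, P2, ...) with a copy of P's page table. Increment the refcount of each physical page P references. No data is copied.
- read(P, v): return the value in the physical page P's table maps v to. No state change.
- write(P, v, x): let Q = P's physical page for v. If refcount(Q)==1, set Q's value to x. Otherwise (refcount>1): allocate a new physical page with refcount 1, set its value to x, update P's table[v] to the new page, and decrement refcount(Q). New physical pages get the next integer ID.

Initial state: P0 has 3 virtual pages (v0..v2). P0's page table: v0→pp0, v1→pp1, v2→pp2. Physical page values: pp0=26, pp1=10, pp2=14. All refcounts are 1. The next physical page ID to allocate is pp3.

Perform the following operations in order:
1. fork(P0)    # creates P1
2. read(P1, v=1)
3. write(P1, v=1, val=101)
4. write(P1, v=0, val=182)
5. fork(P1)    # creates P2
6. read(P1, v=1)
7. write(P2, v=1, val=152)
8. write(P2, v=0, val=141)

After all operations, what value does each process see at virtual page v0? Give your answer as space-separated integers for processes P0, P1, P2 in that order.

Op 1: fork(P0) -> P1. 3 ppages; refcounts: pp0:2 pp1:2 pp2:2
Op 2: read(P1, v1) -> 10. No state change.
Op 3: write(P1, v1, 101). refcount(pp1)=2>1 -> COPY to pp3. 4 ppages; refcounts: pp0:2 pp1:1 pp2:2 pp3:1
Op 4: write(P1, v0, 182). refcount(pp0)=2>1 -> COPY to pp4. 5 ppages; refcounts: pp0:1 pp1:1 pp2:2 pp3:1 pp4:1
Op 5: fork(P1) -> P2. 5 ppages; refcounts: pp0:1 pp1:1 pp2:3 pp3:2 pp4:2
Op 6: read(P1, v1) -> 101. No state change.
Op 7: write(P2, v1, 152). refcount(pp3)=2>1 -> COPY to pp5. 6 ppages; refcounts: pp0:1 pp1:1 pp2:3 pp3:1 pp4:2 pp5:1
Op 8: write(P2, v0, 141). refcount(pp4)=2>1 -> COPY to pp6. 7 ppages; refcounts: pp0:1 pp1:1 pp2:3 pp3:1 pp4:1 pp5:1 pp6:1
P0: v0 -> pp0 = 26
P1: v0 -> pp4 = 182
P2: v0 -> pp6 = 141

Answer: 26 182 141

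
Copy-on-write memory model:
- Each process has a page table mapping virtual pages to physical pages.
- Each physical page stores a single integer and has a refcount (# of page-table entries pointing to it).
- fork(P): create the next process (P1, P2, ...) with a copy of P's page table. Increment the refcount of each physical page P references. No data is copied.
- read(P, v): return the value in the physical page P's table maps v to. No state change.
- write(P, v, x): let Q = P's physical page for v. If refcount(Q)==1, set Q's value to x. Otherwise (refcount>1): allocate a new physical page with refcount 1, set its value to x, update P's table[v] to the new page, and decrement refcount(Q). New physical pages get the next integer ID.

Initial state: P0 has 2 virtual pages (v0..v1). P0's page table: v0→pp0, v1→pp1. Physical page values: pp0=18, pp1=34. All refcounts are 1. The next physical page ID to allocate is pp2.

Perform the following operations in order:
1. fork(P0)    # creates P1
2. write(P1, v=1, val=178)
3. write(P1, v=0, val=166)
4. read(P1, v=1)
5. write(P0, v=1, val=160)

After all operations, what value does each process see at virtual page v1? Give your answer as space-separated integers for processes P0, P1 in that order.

Op 1: fork(P0) -> P1. 2 ppages; refcounts: pp0:2 pp1:2
Op 2: write(P1, v1, 178). refcount(pp1)=2>1 -> COPY to pp2. 3 ppages; refcounts: pp0:2 pp1:1 pp2:1
Op 3: write(P1, v0, 166). refcount(pp0)=2>1 -> COPY to pp3. 4 ppages; refcounts: pp0:1 pp1:1 pp2:1 pp3:1
Op 4: read(P1, v1) -> 178. No state change.
Op 5: write(P0, v1, 160). refcount(pp1)=1 -> write in place. 4 ppages; refcounts: pp0:1 pp1:1 pp2:1 pp3:1
P0: v1 -> pp1 = 160
P1: v1 -> pp2 = 178

Answer: 160 178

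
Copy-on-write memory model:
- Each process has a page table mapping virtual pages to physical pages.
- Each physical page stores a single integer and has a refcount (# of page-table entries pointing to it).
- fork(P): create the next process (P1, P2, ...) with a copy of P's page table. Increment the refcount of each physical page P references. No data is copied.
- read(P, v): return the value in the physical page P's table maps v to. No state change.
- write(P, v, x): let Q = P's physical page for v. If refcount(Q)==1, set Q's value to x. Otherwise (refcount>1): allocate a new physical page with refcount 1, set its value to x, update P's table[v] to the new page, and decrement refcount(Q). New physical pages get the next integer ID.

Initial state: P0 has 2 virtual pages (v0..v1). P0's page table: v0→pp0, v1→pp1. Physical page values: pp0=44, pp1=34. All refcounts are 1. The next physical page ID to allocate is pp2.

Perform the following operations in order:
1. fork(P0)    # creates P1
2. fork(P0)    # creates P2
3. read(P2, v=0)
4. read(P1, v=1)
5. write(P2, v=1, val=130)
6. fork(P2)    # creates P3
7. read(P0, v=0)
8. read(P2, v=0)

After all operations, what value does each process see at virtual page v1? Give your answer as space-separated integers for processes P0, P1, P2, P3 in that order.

Answer: 34 34 130 130

Derivation:
Op 1: fork(P0) -> P1. 2 ppages; refcounts: pp0:2 pp1:2
Op 2: fork(P0) -> P2. 2 ppages; refcounts: pp0:3 pp1:3
Op 3: read(P2, v0) -> 44. No state change.
Op 4: read(P1, v1) -> 34. No state change.
Op 5: write(P2, v1, 130). refcount(pp1)=3>1 -> COPY to pp2. 3 ppages; refcounts: pp0:3 pp1:2 pp2:1
Op 6: fork(P2) -> P3. 3 ppages; refcounts: pp0:4 pp1:2 pp2:2
Op 7: read(P0, v0) -> 44. No state change.
Op 8: read(P2, v0) -> 44. No state change.
P0: v1 -> pp1 = 34
P1: v1 -> pp1 = 34
P2: v1 -> pp2 = 130
P3: v1 -> pp2 = 130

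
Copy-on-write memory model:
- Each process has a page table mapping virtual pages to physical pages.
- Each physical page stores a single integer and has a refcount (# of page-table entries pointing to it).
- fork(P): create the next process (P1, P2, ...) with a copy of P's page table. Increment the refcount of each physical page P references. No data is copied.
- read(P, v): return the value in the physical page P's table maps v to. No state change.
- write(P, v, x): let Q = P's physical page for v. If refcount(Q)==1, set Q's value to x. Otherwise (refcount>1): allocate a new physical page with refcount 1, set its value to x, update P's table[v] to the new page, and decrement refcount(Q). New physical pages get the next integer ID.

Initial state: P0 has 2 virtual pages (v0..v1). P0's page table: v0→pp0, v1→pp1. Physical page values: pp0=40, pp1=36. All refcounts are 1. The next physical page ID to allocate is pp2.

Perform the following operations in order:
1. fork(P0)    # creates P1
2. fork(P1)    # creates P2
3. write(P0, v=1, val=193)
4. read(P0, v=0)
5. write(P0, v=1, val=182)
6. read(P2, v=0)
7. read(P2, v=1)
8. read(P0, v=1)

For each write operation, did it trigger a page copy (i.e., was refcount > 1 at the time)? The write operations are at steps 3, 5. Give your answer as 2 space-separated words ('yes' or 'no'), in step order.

Op 1: fork(P0) -> P1. 2 ppages; refcounts: pp0:2 pp1:2
Op 2: fork(P1) -> P2. 2 ppages; refcounts: pp0:3 pp1:3
Op 3: write(P0, v1, 193). refcount(pp1)=3>1 -> COPY to pp2. 3 ppages; refcounts: pp0:3 pp1:2 pp2:1
Op 4: read(P0, v0) -> 40. No state change.
Op 5: write(P0, v1, 182). refcount(pp2)=1 -> write in place. 3 ppages; refcounts: pp0:3 pp1:2 pp2:1
Op 6: read(P2, v0) -> 40. No state change.
Op 7: read(P2, v1) -> 36. No state change.
Op 8: read(P0, v1) -> 182. No state change.

yes no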